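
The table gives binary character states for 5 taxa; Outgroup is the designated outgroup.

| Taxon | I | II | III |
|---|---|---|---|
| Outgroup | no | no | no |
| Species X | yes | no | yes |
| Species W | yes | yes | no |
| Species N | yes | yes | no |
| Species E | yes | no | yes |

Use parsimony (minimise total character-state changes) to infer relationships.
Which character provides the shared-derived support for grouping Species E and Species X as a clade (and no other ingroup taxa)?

The outgroup has state 'no' for every character, so 'yes' is the derived state throughout.
I (derived state 'yes') is shared by all ingroup taxa — unites the whole ingroup.
II: derived state 'yes' in Species N and Species W only — synapomorphy for {Species N, Species W}.
III: derived state 'yes' in Species E and Species X only — synapomorphy for {Species E, Species X}.
Most parsimonious ingroup topology: ((Species X,Species E),(Species W,Species N)).
The clade {Species E, Species X} is supported by III: its derived state 'yes' occurs in exactly those taxa and in no other taxon (including the outgroup).

III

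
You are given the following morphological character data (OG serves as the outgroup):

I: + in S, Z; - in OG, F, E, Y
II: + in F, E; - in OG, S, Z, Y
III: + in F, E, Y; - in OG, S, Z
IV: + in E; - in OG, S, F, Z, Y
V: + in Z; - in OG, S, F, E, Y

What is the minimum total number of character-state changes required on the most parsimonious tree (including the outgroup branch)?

5

The outgroup has state '-' for every character, so '+' is the derived state throughout.
I (derived state '+') is shared by S and Z — a synapomorphy uniting that clade.
Only E and F show the derived state '+' for II, supporting them as a clade.
III (derived state '+') is shared by E, F, and Y — a synapomorphy uniting that clade.
IV (derived state '+') is unique to E (autapomorphy; uninformative for grouping).
V: derived state '+' in Z only — an autapomorphy, so it tells us nothing about relationships among taxa.
Most parsimonious ingroup topology: ((S,Z),((F,E),Y)).
Changes per character on this tree: I: 1; II: 1; III: 1; IV: 1; V: 1.
Total = 5.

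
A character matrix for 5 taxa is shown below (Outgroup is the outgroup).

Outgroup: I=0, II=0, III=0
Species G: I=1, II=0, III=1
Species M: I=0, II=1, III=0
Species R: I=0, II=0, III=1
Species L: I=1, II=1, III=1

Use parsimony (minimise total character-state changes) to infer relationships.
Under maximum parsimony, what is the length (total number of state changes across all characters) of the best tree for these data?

4

The outgroup has state '0' for every character, so '1' is the derived state throughout.
Only Species G and Species L show the derived state '1' for I, supporting them as a clade.
II groups Species L and Species M, which is incompatible with the clades supported by the remaining characters; treating it as convergent (homoplasy) costs fewer steps than any alternative tree.
III: derived state '1' in Species G, Species L, and Species R only — synapomorphy for {Species G, Species L, Species R}.
Most parsimonious ingroup topology: (((Species G,Species L),Species R),Species M).
Changes per character on this tree: I: 1; II: 2; III: 1.
Total = 4.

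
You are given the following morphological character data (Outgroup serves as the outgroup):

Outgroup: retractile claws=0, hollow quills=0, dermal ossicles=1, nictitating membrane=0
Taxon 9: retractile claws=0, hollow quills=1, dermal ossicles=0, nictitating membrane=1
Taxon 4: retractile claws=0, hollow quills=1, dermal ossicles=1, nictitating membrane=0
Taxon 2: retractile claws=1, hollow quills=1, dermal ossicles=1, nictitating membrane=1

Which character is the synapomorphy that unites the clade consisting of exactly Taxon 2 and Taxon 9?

Character polarity is set by the outgroup: the derived state is whichever differs from the outgroup's state, so for dermal ossicles the derived state is '0', and for the remaining characters it is '1'.
retractile claws (derived state '1') is unique to Taxon 2 (autapomorphy; uninformative for grouping).
All ingroup taxa share the derived state '1' for hollow quills; it defines the ingroup but does not resolve relationships within it.
dermal ossicles (derived state '0') is unique to Taxon 9 (autapomorphy; uninformative for grouping).
nictitating membrane (derived state '1') is shared by Taxon 2 and Taxon 9 — a synapomorphy uniting that clade.
Most parsimonious ingroup topology: ((Taxon 9,Taxon 2),Taxon 4).
The clade {Taxon 2, Taxon 9} is supported by nictitating membrane: its derived state '1' occurs in exactly those taxa and in no other taxon (including the outgroup).

nictitating membrane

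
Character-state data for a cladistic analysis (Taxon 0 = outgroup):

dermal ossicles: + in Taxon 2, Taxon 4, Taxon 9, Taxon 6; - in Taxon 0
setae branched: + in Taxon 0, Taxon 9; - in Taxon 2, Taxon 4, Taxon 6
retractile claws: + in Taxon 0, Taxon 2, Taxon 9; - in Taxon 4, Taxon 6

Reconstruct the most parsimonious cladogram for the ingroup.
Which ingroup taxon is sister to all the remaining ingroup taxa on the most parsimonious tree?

Taxon 9

Character polarity is set by the outgroup: the derived state is whichever differs from the outgroup's state, so for setae branched, retractile claws the derived state is '-', and for the remaining characters it is '+'.
dermal ossicles (derived state '+') is shared by all ingroup taxa — unites the whole ingroup.
setae branched: derived state '-' in Taxon 2, Taxon 4, and Taxon 6 only — synapomorphy for {Taxon 2, Taxon 4, Taxon 6}.
Only Taxon 4 and Taxon 6 show the derived state '-' for retractile claws, supporting them as a clade.
Most parsimonious ingroup topology: ((Taxon 2,(Taxon 4,Taxon 6)),Taxon 9).
Taxon 9 is sister to the clade containing all other ingroup taxa, so it is the earliest-diverging (most basal) ingroup lineage.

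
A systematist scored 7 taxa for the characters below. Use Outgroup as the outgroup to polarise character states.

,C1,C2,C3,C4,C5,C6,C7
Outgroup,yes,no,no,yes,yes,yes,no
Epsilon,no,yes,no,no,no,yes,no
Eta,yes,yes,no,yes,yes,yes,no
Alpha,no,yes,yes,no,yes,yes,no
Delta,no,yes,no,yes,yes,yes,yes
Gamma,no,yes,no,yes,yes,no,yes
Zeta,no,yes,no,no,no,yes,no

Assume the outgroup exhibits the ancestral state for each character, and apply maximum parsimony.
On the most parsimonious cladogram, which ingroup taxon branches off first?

Character polarity is set by the outgroup: the derived state is whichever differs from the outgroup's state, so for C1, C4, C5, C6 the derived state is 'no', and for the remaining characters it is 'yes'.
C1 (derived state 'no') is shared by Alpha, Delta, Epsilon, Gamma, and Zeta — a synapomorphy uniting that clade.
All ingroup taxa share the derived state 'yes' for C2; it defines the ingroup but does not resolve relationships within it.
C3 (derived state 'yes') is unique to Alpha (autapomorphy; uninformative for grouping).
Only Alpha, Epsilon, and Zeta show the derived state 'no' for C4, supporting them as a clade.
Only Epsilon and Zeta show the derived state 'no' for C5, supporting them as a clade.
C6 (derived state 'no') is unique to Gamma (autapomorphy; uninformative for grouping).
C7: derived state 'yes' in Delta and Gamma only — synapomorphy for {Delta, Gamma}.
Most parsimonious ingroup topology: ((((Epsilon,Zeta),Alpha),(Delta,Gamma)),Eta).
Eta is sister to the clade containing all other ingroup taxa, so it is the earliest-diverging (most basal) ingroup lineage.

Eta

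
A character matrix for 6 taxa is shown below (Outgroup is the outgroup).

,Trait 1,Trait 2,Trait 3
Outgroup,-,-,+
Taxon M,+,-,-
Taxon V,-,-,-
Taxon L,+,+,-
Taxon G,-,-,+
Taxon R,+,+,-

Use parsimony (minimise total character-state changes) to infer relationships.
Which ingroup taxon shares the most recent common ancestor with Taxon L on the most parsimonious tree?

Taxon R

Character polarity is set by the outgroup: the derived state is whichever differs from the outgroup's state, so for Trait 3 the derived state is '-', and for the remaining characters it is '+'.
Trait 1: derived state '+' in Taxon L, Taxon M, and Taxon R only — synapomorphy for {Taxon L, Taxon M, Taxon R}.
Trait 2 (derived state '+') is shared by Taxon L and Taxon R — a synapomorphy uniting that clade.
Only Taxon L, Taxon M, Taxon R, and Taxon V show the derived state '-' for Trait 3, supporting them as a clade.
Most parsimonious ingroup topology: (((Taxon M,(Taxon L,Taxon R)),Taxon V),Taxon G).
Taxon L and Taxon R form a cherry on this tree, so they are sister taxa.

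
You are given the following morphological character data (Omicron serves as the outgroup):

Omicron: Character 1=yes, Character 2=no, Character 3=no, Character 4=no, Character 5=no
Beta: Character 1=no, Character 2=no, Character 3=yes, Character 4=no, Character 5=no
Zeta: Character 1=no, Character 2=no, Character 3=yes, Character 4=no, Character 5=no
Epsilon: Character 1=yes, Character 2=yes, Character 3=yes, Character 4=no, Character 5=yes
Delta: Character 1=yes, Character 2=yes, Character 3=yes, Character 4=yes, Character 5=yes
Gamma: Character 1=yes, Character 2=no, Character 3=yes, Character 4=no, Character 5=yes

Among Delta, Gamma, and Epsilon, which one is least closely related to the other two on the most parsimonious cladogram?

Character polarity is set by the outgroup: the derived state is whichever differs from the outgroup's state, so for Character 1 the derived state is 'no', and for the remaining characters it is 'yes'.
Character 1: derived state 'no' in Beta and Zeta only — synapomorphy for {Beta, Zeta}.
Only Delta and Epsilon show the derived state 'yes' for Character 2, supporting them as a clade.
Character 3 (derived state 'yes') is shared by all ingroup taxa — unites the whole ingroup.
Character 4: derived state 'yes' in Delta only — an autapomorphy, so it tells us nothing about relationships among taxa.
Only Delta, Epsilon, and Gamma show the derived state 'yes' for Character 5, supporting them as a clade.
Most parsimonious ingroup topology: ((Beta,Zeta),((Epsilon,Delta),Gamma)).
Epsilon and Delta share a more recent common ancestor with each other than either does with Gamma, so Gamma is the least closely related of the three.

Gamma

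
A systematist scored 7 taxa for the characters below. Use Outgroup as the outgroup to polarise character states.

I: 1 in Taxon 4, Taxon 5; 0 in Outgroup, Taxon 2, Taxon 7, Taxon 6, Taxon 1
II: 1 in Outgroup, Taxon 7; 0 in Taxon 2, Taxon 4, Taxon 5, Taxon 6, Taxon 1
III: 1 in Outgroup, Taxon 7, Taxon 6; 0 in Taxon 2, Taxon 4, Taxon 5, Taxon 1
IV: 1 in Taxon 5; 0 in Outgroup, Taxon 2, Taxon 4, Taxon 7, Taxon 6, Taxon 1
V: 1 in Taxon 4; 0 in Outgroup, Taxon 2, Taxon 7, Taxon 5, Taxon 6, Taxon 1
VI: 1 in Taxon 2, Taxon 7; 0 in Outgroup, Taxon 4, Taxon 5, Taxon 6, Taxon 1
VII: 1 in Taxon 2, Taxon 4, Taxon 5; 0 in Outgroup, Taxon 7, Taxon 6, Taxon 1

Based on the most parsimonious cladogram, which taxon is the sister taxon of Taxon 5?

Character polarity is set by the outgroup: the derived state is whichever differs from the outgroup's state, so for II, III the derived state is '0', and for the remaining characters it is '1'.
I: derived state '1' in Taxon 4 and Taxon 5 only — synapomorphy for {Taxon 4, Taxon 5}.
II: derived state '0' in Taxon 1, Taxon 2, Taxon 4, Taxon 5, and Taxon 6 only — synapomorphy for {Taxon 1, Taxon 2, Taxon 4, Taxon 5, Taxon 6}.
Only Taxon 1, Taxon 2, Taxon 4, and Taxon 5 show the derived state '0' for III, supporting them as a clade.
IV: derived state '1' in Taxon 5 only — an autapomorphy, so it tells us nothing about relationships among taxa.
V (derived state '1') is unique to Taxon 4 (autapomorphy; uninformative for grouping).
VI groups Taxon 2 and Taxon 7, which is incompatible with the clades supported by the remaining characters; treating it as convergent (homoplasy) costs fewer steps than any alternative tree.
VII (derived state '1') is shared by Taxon 2, Taxon 4, and Taxon 5 — a synapomorphy uniting that clade.
Most parsimonious ingroup topology: ((((Taxon 2,(Taxon 4,Taxon 5)),Taxon 1),Taxon 6),Taxon 7).
Taxon 5 and Taxon 4 form a cherry on this tree, so they are sister taxa.

Taxon 4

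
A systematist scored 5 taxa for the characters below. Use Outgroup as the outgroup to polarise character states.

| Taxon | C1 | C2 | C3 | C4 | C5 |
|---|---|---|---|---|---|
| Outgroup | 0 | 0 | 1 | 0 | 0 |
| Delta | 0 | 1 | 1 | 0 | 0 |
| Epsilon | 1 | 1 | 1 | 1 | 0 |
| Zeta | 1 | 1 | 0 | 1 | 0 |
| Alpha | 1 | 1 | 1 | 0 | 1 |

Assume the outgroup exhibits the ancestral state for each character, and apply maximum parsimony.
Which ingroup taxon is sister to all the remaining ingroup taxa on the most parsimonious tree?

Delta

Character polarity is set by the outgroup: the derived state is whichever differs from the outgroup's state, so for C3 the derived state is '0', and for the remaining characters it is '1'.
C1: derived state '1' in Alpha, Epsilon, and Zeta only — synapomorphy for {Alpha, Epsilon, Zeta}.
All ingroup taxa share the derived state '1' for C2; it defines the ingroup but does not resolve relationships within it.
C3: derived state '0' in Zeta only — an autapomorphy, so it tells us nothing about relationships among taxa.
C4: derived state '1' in Epsilon and Zeta only — synapomorphy for {Epsilon, Zeta}.
C5: derived state '1' in Alpha only — an autapomorphy, so it tells us nothing about relationships among taxa.
Most parsimonious ingroup topology: (Delta,((Epsilon,Zeta),Alpha)).
Delta is sister to the clade containing all other ingroup taxa, so it is the earliest-diverging (most basal) ingroup lineage.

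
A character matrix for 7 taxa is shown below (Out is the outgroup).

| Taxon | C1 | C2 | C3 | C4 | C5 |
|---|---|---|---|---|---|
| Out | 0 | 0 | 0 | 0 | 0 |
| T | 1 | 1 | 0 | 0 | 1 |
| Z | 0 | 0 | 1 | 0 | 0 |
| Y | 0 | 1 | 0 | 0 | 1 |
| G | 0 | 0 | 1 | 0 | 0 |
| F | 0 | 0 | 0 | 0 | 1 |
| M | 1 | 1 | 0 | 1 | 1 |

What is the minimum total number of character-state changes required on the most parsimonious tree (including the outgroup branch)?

The outgroup has state '0' for every character, so '1' is the derived state throughout.
C1: derived state '1' in M and T only — synapomorphy for {M, T}.
C2: derived state '1' in M, T, and Y only — synapomorphy for {M, T, Y}.
C3: derived state '1' in G and Z only — synapomorphy for {G, Z}.
C4: derived state '1' in M only — an autapomorphy, so it tells us nothing about relationships among taxa.
C5: derived state '1' in F, M, T, and Y only — synapomorphy for {F, M, T, Y}.
Most parsimonious ingroup topology: ((((T,M),Y),F),(Z,G)).
Changes per character on this tree: C1: 1; C2: 1; C3: 1; C4: 1; C5: 1.
Total = 5.

5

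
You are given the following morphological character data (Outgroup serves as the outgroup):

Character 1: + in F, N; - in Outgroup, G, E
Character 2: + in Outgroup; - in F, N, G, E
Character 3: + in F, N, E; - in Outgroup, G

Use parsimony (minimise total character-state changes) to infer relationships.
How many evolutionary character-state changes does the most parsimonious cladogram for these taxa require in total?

Character polarity is set by the outgroup: the derived state is whichever differs from the outgroup's state, so for Character 2 the derived state is '-', and for the remaining characters it is '+'.
Character 1: derived state '+' in F and N only — synapomorphy for {F, N}.
Character 2 (derived state '-') is shared by all ingroup taxa — unites the whole ingroup.
Only E, F, and N show the derived state '+' for Character 3, supporting them as a clade.
Most parsimonious ingroup topology: ((E,(N,F)),G).
Changes per character on this tree: Character 1: 1; Character 2: 1; Character 3: 1.
Total = 3.

3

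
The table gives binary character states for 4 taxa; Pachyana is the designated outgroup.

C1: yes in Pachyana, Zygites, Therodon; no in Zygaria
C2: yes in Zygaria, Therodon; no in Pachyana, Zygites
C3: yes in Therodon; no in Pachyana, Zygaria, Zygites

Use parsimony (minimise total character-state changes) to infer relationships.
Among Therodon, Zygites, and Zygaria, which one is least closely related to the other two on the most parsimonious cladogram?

Zygites

Character polarity is set by the outgroup: the derived state is whichever differs from the outgroup's state, so for C1 the derived state is 'no', and for the remaining characters it is 'yes'.
C1 (derived state 'no') is unique to Zygaria (autapomorphy; uninformative for grouping).
C2 (derived state 'yes') is shared by Therodon and Zygaria — a synapomorphy uniting that clade.
C3: derived state 'yes' in Therodon only — an autapomorphy, so it tells us nothing about relationships among taxa.
Most parsimonious ingroup topology: ((Zygaria,Therodon),Zygites).
Therodon and Zygaria share a more recent common ancestor with each other than either does with Zygites, so Zygites is the least closely related of the three.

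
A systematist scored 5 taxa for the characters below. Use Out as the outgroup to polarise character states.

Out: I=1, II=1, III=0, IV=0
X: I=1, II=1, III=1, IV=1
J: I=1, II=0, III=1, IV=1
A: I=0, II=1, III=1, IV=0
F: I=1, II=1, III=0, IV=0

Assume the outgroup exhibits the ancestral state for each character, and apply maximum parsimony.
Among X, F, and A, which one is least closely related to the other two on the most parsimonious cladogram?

F

Character polarity is set by the outgroup: the derived state is whichever differs from the outgroup's state, so for I, II the derived state is '0', and for the remaining characters it is '1'.
I (derived state '0') is unique to A (autapomorphy; uninformative for grouping).
II: derived state '0' in J only — an autapomorphy, so it tells us nothing about relationships among taxa.
III (derived state '1') is shared by A, J, and X — a synapomorphy uniting that clade.
Only J and X show the derived state '1' for IV, supporting them as a clade.
Most parsimonious ingroup topology: (((X,J),A),F).
A and X share a more recent common ancestor with each other than either does with F, so F is the least closely related of the three.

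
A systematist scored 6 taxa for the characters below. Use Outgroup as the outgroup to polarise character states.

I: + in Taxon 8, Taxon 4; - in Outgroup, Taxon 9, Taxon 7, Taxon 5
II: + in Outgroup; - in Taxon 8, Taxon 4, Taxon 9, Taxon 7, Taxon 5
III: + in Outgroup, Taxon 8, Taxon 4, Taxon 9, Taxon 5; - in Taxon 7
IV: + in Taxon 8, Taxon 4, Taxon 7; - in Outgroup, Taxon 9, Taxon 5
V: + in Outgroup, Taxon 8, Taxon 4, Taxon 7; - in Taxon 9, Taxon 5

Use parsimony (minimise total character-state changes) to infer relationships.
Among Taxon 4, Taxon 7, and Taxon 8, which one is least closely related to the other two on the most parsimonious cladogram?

Taxon 7

Character polarity is set by the outgroup: the derived state is whichever differs from the outgroup's state, so for II, III, V the derived state is '-', and for the remaining characters it is '+'.
I (derived state '+') is shared by Taxon 4 and Taxon 8 — a synapomorphy uniting that clade.
II (derived state '-') is shared by all ingroup taxa — unites the whole ingroup.
III (derived state '-') is unique to Taxon 7 (autapomorphy; uninformative for grouping).
IV (derived state '+') is shared by Taxon 4, Taxon 7, and Taxon 8 — a synapomorphy uniting that clade.
V (derived state '-') is shared by Taxon 5 and Taxon 9 — a synapomorphy uniting that clade.
Most parsimonious ingroup topology: (((Taxon 8,Taxon 4),Taxon 7),(Taxon 9,Taxon 5)).
Taxon 4 and Taxon 8 share a more recent common ancestor with each other than either does with Taxon 7, so Taxon 7 is the least closely related of the three.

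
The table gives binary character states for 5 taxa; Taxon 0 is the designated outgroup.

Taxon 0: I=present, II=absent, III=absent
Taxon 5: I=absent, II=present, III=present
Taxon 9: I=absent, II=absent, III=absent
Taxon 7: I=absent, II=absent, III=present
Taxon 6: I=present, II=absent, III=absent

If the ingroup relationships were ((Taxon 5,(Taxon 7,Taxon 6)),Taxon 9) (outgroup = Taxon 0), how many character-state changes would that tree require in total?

Map each character onto ((Taxon 5,(Taxon 7,Taxon 6)),Taxon 9) (rooted by Taxon 0) and count the minimum state changes it requires (Fitch parsimony):
I: 2; II: 1; III: 2.
Total tree length = 5.

5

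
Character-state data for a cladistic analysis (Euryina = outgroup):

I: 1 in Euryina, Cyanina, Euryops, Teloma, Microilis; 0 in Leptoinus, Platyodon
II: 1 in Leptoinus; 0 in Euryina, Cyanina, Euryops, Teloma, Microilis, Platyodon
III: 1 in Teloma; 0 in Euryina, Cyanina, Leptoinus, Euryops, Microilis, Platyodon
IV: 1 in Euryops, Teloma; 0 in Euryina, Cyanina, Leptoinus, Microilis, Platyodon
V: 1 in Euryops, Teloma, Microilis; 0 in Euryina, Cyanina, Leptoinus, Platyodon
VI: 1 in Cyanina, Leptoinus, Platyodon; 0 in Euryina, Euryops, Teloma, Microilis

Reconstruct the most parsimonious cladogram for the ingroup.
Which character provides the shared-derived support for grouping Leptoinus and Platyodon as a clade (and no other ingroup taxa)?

I

Character polarity is set by the outgroup: the derived state is whichever differs from the outgroup's state, so for I the derived state is '0', and for the remaining characters it is '1'.
Only Leptoinus and Platyodon show the derived state '0' for I, supporting them as a clade.
II (derived state '1') is unique to Leptoinus (autapomorphy; uninformative for grouping).
III: derived state '1' in Teloma only — an autapomorphy, so it tells us nothing about relationships among taxa.
IV: derived state '1' in Euryops and Teloma only — synapomorphy for {Euryops, Teloma}.
V (derived state '1') is shared by Euryops, Microilis, and Teloma — a synapomorphy uniting that clade.
VI: derived state '1' in Cyanina, Leptoinus, and Platyodon only — synapomorphy for {Cyanina, Leptoinus, Platyodon}.
Most parsimonious ingroup topology: ((Cyanina,(Leptoinus,Platyodon)),((Euryops,Teloma),Microilis)).
The clade {Leptoinus, Platyodon} is supported by I: its derived state '0' occurs in exactly those taxa and in no other taxon (including the outgroup).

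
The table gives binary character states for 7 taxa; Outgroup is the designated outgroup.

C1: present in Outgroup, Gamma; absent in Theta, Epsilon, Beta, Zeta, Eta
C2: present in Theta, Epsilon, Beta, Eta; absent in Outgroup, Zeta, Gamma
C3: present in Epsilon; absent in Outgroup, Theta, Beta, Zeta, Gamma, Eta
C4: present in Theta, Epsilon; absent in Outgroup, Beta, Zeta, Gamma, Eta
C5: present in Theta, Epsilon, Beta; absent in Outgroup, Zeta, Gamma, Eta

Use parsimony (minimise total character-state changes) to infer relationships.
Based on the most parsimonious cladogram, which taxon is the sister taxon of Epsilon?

Character polarity is set by the outgroup: the derived state is whichever differs from the outgroup's state, so for C1 the derived state is 'absent', and for the remaining characters it is 'present'.
C1: derived state 'absent' in Beta, Epsilon, Eta, Theta, and Zeta only — synapomorphy for {Beta, Epsilon, Eta, Theta, Zeta}.
Only Beta, Epsilon, Eta, and Theta show the derived state 'present' for C2, supporting them as a clade.
C3 (derived state 'present') is unique to Epsilon (autapomorphy; uninformative for grouping).
C4 (derived state 'present') is shared by Epsilon and Theta — a synapomorphy uniting that clade.
C5: derived state 'present' in Beta, Epsilon, and Theta only — synapomorphy for {Beta, Epsilon, Theta}.
Most parsimonious ingroup topology: (((((Theta,Epsilon),Beta),Eta),Zeta),Gamma).
Epsilon and Theta form a cherry on this tree, so they are sister taxa.

Theta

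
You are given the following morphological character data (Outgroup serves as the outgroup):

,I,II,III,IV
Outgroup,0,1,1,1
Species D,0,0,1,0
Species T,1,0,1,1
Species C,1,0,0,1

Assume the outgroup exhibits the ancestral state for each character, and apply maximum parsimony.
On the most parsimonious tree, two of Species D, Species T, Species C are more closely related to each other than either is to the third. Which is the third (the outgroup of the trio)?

Character polarity is set by the outgroup: the derived state is whichever differs from the outgroup's state, so for II, III, IV the derived state is '0', and for the remaining characters it is '1'.
I: derived state '1' in Species C and Species T only — synapomorphy for {Species C, Species T}.
All ingroup taxa share the derived state '0' for II; it defines the ingroup but does not resolve relationships within it.
III: derived state '0' in Species C only — an autapomorphy, so it tells us nothing about relationships among taxa.
IV (derived state '0') is unique to Species D (autapomorphy; uninformative for grouping).
Most parsimonious ingroup topology: (Species D,(Species T,Species C)).
Species T and Species C share a more recent common ancestor with each other than either does with Species D, so Species D is the least closely related of the three.

Species D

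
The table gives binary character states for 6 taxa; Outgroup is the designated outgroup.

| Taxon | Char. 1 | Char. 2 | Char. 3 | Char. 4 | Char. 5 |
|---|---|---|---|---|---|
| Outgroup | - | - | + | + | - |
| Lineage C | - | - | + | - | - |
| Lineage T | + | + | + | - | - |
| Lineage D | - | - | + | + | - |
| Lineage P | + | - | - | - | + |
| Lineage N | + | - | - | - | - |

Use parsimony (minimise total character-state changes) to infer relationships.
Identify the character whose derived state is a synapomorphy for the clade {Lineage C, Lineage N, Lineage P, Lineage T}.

Char. 4

Character polarity is set by the outgroup: the derived state is whichever differs from the outgroup's state, so for Char. 3, Char. 4 the derived state is '-', and for the remaining characters it is '+'.
Char. 1 (derived state '+') is shared by Lineage N, Lineage P, and Lineage T — a synapomorphy uniting that clade.
Char. 2: derived state '+' in Lineage T only — an autapomorphy, so it tells us nothing about relationships among taxa.
Only Lineage N and Lineage P show the derived state '-' for Char. 3, supporting them as a clade.
Char. 4: derived state '-' in Lineage C, Lineage N, Lineage P, and Lineage T only — synapomorphy for {Lineage C, Lineage N, Lineage P, Lineage T}.
Char. 5: derived state '+' in Lineage P only — an autapomorphy, so it tells us nothing about relationships among taxa.
Most parsimonious ingroup topology: ((((Lineage P,Lineage N),Lineage T),Lineage C),Lineage D).
The clade {Lineage C, Lineage N, Lineage P, Lineage T} is supported by Char. 4: its derived state '-' occurs in exactly those taxa and in no other taxon (including the outgroup).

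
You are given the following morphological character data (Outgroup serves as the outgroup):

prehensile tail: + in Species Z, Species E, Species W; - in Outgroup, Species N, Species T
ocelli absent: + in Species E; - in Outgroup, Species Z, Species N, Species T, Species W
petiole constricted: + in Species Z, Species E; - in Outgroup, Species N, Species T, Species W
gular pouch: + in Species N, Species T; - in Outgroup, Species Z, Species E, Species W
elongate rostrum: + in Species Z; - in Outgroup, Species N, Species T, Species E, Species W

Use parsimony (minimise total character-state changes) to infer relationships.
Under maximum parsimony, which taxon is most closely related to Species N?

Species T

The outgroup has state '-' for every character, so '+' is the derived state throughout.
prehensile tail: derived state '+' in Species E, Species W, and Species Z only — synapomorphy for {Species E, Species W, Species Z}.
ocelli absent (derived state '+') is unique to Species E (autapomorphy; uninformative for grouping).
petiole constricted: derived state '+' in Species E and Species Z only — synapomorphy for {Species E, Species Z}.
gular pouch (derived state '+') is shared by Species N and Species T — a synapomorphy uniting that clade.
elongate rostrum (derived state '+') is unique to Species Z (autapomorphy; uninformative for grouping).
Most parsimonious ingroup topology: (((Species Z,Species E),Species W),(Species N,Species T)).
Species N and Species T form a cherry on this tree, so they are sister taxa.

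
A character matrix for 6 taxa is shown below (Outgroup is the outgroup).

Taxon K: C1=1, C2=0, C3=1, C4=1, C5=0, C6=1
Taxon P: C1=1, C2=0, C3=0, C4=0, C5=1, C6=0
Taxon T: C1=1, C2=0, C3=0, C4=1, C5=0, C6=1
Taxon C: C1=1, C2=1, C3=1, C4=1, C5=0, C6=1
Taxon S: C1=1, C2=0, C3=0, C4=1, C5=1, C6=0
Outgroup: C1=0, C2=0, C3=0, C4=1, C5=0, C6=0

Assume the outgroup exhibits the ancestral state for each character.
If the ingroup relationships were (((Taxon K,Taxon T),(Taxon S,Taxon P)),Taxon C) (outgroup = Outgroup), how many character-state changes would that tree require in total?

Map each character onto (((Taxon K,Taxon T),(Taxon S,Taxon P)),Taxon C) (rooted by Outgroup) and count the minimum state changes it requires (Fitch parsimony):
C1: 1; C2: 1; C3: 2; C4: 1; C5: 1; C6: 2.
Total tree length = 8.

8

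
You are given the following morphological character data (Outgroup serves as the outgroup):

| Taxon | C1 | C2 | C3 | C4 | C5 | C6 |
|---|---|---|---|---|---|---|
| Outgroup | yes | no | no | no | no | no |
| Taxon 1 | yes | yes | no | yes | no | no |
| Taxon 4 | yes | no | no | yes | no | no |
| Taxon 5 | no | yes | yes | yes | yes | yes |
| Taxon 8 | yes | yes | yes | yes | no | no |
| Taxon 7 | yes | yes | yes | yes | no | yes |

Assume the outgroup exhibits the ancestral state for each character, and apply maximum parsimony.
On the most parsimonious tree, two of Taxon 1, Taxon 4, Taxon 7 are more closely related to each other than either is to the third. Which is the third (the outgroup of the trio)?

Character polarity is set by the outgroup: the derived state is whichever differs from the outgroup's state, so for C1 the derived state is 'no', and for the remaining characters it is 'yes'.
C1 (derived state 'no') is unique to Taxon 5 (autapomorphy; uninformative for grouping).
Only Taxon 1, Taxon 5, Taxon 7, and Taxon 8 show the derived state 'yes' for C2, supporting them as a clade.
C3: derived state 'yes' in Taxon 5, Taxon 7, and Taxon 8 only — synapomorphy for {Taxon 5, Taxon 7, Taxon 8}.
C4 (derived state 'yes') is shared by all ingroup taxa — unites the whole ingroup.
C5 (derived state 'yes') is unique to Taxon 5 (autapomorphy; uninformative for grouping).
Only Taxon 5 and Taxon 7 show the derived state 'yes' for C6, supporting them as a clade.
Most parsimonious ingroup topology: ((Taxon 1,((Taxon 5,Taxon 7),Taxon 8)),Taxon 4).
Taxon 7 and Taxon 1 share a more recent common ancestor with each other than either does with Taxon 4, so Taxon 4 is the least closely related of the three.

Taxon 4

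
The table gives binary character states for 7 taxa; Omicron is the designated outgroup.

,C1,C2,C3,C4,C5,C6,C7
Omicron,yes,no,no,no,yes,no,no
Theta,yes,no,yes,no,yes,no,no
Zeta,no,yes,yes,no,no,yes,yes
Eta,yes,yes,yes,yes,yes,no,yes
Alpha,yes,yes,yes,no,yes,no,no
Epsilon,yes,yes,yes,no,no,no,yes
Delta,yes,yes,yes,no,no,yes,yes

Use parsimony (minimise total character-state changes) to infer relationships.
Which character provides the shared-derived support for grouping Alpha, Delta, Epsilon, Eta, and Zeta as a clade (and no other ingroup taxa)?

Character polarity is set by the outgroup: the derived state is whichever differs from the outgroup's state, so for C1, C5 the derived state is 'no', and for the remaining characters it is 'yes'.
C1: derived state 'no' in Zeta only — an autapomorphy, so it tells us nothing about relationships among taxa.
Only Alpha, Delta, Epsilon, Eta, and Zeta show the derived state 'yes' for C2, supporting them as a clade.
C3 (derived state 'yes') is shared by all ingroup taxa — unites the whole ingroup.
C4: derived state 'yes' in Eta only — an autapomorphy, so it tells us nothing about relationships among taxa.
C5 (derived state 'no') is shared by Delta, Epsilon, and Zeta — a synapomorphy uniting that clade.
C6: derived state 'yes' in Delta and Zeta only — synapomorphy for {Delta, Zeta}.
C7 (derived state 'yes') is shared by Delta, Epsilon, Eta, and Zeta — a synapomorphy uniting that clade.
Most parsimonious ingroup topology: (Theta,((((Zeta,Delta),Epsilon),Eta),Alpha)).
The clade {Alpha, Delta, Epsilon, Eta, Zeta} is supported by C2: its derived state 'yes' occurs in exactly those taxa and in no other taxon (including the outgroup).

C2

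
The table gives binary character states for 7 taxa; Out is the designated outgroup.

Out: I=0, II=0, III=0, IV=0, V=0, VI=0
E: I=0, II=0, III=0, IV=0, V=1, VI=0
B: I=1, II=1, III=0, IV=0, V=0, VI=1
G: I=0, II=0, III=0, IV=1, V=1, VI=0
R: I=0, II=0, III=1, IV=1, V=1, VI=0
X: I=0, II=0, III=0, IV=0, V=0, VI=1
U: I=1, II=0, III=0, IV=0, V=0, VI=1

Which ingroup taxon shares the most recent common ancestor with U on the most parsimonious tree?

B

The outgroup has state '0' for every character, so '1' is the derived state throughout.
I (derived state '1') is shared by B and U — a synapomorphy uniting that clade.
II: derived state '1' in B only — an autapomorphy, so it tells us nothing about relationships among taxa.
III (derived state '1') is unique to R (autapomorphy; uninformative for grouping).
IV: derived state '1' in G and R only — synapomorphy for {G, R}.
Only E, G, and R show the derived state '1' for V, supporting them as a clade.
VI: derived state '1' in B, U, and X only — synapomorphy for {B, U, X}.
Most parsimonious ingroup topology: ((E,(G,R)),((B,U),X)).
U and B form a cherry on this tree, so they are sister taxa.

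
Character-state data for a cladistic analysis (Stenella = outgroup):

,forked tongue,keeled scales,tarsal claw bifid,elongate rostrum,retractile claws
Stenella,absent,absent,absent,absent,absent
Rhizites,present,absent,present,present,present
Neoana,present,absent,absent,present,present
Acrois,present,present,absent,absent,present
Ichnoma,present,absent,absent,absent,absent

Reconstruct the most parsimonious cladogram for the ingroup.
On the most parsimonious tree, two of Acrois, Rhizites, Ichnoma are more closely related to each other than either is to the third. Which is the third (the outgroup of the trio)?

Ichnoma

The outgroup has state 'absent' for every character, so 'present' is the derived state throughout.
All ingroup taxa share the derived state 'present' for forked tongue; it defines the ingroup but does not resolve relationships within it.
keeled scales: derived state 'present' in Acrois only — an autapomorphy, so it tells us nothing about relationships among taxa.
tarsal claw bifid: derived state 'present' in Rhizites only — an autapomorphy, so it tells us nothing about relationships among taxa.
Only Neoana and Rhizites show the derived state 'present' for elongate rostrum, supporting them as a clade.
retractile claws: derived state 'present' in Acrois, Neoana, and Rhizites only — synapomorphy for {Acrois, Neoana, Rhizites}.
Most parsimonious ingroup topology: (((Rhizites,Neoana),Acrois),Ichnoma).
Rhizites and Acrois share a more recent common ancestor with each other than either does with Ichnoma, so Ichnoma is the least closely related of the three.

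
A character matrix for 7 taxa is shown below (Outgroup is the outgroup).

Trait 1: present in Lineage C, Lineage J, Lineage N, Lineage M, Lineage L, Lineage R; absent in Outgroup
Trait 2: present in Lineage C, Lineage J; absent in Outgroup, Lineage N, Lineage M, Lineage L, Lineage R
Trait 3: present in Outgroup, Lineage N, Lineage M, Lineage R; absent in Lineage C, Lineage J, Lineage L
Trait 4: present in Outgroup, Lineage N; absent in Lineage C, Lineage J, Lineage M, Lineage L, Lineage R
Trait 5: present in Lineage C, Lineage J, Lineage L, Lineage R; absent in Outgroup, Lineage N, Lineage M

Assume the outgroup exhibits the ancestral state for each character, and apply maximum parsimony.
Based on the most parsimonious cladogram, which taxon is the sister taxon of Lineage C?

Lineage J

Character polarity is set by the outgroup: the derived state is whichever differs from the outgroup's state, so for Trait 3, Trait 4 the derived state is 'absent', and for the remaining characters it is 'present'.
All ingroup taxa share the derived state 'present' for Trait 1; it defines the ingroup but does not resolve relationships within it.
Trait 2 (derived state 'present') is shared by Lineage C and Lineage J — a synapomorphy uniting that clade.
Only Lineage C, Lineage J, and Lineage L show the derived state 'absent' for Trait 3, supporting them as a clade.
Trait 4 (derived state 'absent') is shared by Lineage C, Lineage J, Lineage L, Lineage M, and Lineage R — a synapomorphy uniting that clade.
Only Lineage C, Lineage J, Lineage L, and Lineage R show the derived state 'present' for Trait 5, supporting them as a clade.
Most parsimonious ingroup topology: (((((Lineage C,Lineage J),Lineage L),Lineage R),Lineage M),Lineage N).
Lineage C and Lineage J form a cherry on this tree, so they are sister taxa.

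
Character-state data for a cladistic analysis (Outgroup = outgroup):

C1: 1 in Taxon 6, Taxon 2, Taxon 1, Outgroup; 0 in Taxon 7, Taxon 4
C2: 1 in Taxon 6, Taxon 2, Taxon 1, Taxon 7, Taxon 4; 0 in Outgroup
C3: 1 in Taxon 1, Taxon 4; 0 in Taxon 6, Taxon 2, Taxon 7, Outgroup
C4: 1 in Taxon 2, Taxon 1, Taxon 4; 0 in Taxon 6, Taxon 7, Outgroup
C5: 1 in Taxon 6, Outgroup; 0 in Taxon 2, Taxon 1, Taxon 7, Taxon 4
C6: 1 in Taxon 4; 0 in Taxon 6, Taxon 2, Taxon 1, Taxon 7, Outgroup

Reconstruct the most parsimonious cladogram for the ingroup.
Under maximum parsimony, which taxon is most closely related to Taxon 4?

Character polarity is set by the outgroup: the derived state is whichever differs from the outgroup's state, so for C1, C5 the derived state is '0', and for the remaining characters it is '1'.
C1 (state '0') occurs in Taxon 4 and Taxon 7 but conflicts with the nesting implied by the other characters — most parsimoniously interpreted as homoplasy.
All ingroup taxa share the derived state '1' for C2; it defines the ingroup but does not resolve relationships within it.
Only Taxon 1 and Taxon 4 show the derived state '1' for C3, supporting them as a clade.
C4: derived state '1' in Taxon 1, Taxon 2, and Taxon 4 only — synapomorphy for {Taxon 1, Taxon 2, Taxon 4}.
Only Taxon 1, Taxon 2, Taxon 4, and Taxon 7 show the derived state '0' for C5, supporting them as a clade.
C6: derived state '1' in Taxon 4 only — an autapomorphy, so it tells us nothing about relationships among taxa.
Most parsimonious ingroup topology: ((((Taxon 1,Taxon 4),Taxon 2),Taxon 7),Taxon 6).
Taxon 4 and Taxon 1 form a cherry on this tree, so they are sister taxa.

Taxon 1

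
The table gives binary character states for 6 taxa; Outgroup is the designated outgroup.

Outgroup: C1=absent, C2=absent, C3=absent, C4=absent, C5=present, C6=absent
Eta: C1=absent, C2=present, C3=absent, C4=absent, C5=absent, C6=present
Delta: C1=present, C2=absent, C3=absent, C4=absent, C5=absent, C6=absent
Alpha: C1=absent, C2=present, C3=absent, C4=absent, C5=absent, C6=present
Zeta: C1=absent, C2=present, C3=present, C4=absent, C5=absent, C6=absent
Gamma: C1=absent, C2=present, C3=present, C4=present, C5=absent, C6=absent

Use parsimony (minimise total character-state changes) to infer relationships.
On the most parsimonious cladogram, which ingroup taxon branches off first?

Character polarity is set by the outgroup: the derived state is whichever differs from the outgroup's state, so for C5 the derived state is 'absent', and for the remaining characters it is 'present'.
C1 (derived state 'present') is unique to Delta (autapomorphy; uninformative for grouping).
Only Alpha, Eta, Gamma, and Zeta show the derived state 'present' for C2, supporting them as a clade.
C3 (derived state 'present') is shared by Gamma and Zeta — a synapomorphy uniting that clade.
C4: derived state 'present' in Gamma only — an autapomorphy, so it tells us nothing about relationships among taxa.
C5 (derived state 'absent') is shared by all ingroup taxa — unites the whole ingroup.
C6 (derived state 'present') is shared by Alpha and Eta — a synapomorphy uniting that clade.
Most parsimonious ingroup topology: (((Eta,Alpha),(Zeta,Gamma)),Delta).
Delta is sister to the clade containing all other ingroup taxa, so it is the earliest-diverging (most basal) ingroup lineage.

Delta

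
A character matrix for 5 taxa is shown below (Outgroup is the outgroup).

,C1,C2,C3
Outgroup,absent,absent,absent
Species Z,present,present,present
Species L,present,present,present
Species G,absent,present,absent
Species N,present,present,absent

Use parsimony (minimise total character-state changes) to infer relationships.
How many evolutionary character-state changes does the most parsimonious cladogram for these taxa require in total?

3

The outgroup has state 'absent' for every character, so 'present' is the derived state throughout.
C1 (derived state 'present') is shared by Species L, Species N, and Species Z — a synapomorphy uniting that clade.
All ingroup taxa share the derived state 'present' for C2; it defines the ingroup but does not resolve relationships within it.
C3 (derived state 'present') is shared by Species L and Species Z — a synapomorphy uniting that clade.
Most parsimonious ingroup topology: (((Species Z,Species L),Species N),Species G).
Changes per character on this tree: C1: 1; C2: 1; C3: 1.
Total = 3.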